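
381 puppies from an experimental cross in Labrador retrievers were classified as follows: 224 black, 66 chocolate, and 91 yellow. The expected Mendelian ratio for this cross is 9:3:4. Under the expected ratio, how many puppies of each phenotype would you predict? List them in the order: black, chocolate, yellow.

214.3125, 71.4375, 95.25

Total ratio parts = 16. Expected numbers out of 381:
  black: 381 × 9/16 = 214.3125
  chocolate: 381 × 3/16 = 71.4375
  yellow: 381 × 4/16 = 95.25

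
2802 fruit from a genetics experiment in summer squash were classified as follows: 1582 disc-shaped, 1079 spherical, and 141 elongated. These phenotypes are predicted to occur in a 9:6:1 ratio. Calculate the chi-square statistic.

7.431

Under the 9:6:1 hypothesis (Σ ratio = 16, N = 2802):
  disc-shaped: 2802 × 9/16 = 1576.125
  spherical: 2802 × 6/16 = 1050.75
  elongated: 2802 × 1/16 = 175.125
χ² = Σ (O − E)² / E
  disc-shaped: (1582 − 1576.125)² / 1576.125 = 0.0219
  spherical: (1079 − 1050.75)² / 1050.75 = 0.7595
  elongated: (141 − 175.125)² / 175.125 = 6.6496
χ² = 0.0219 + 0.7595 + 6.6496 = 7.431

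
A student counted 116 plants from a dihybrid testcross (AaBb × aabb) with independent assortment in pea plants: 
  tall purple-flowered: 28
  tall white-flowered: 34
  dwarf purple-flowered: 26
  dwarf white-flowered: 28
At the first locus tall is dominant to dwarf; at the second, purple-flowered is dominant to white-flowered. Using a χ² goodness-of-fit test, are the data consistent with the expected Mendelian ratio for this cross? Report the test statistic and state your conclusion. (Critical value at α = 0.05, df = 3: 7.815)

A dihybrid testcross with independent assortment gives a 1:1:1:1 ratio.
Under the 1:1:1:1 hypothesis (Σ ratio = 4, N = 116):
  tall purple-flowered: 116 × 1/4 = 29
  tall white-flowered: 116 × 1/4 = 29
  dwarf purple-flowered: 116 × 1/4 = 29
  dwarf white-flowered: 116 × 1/4 = 29
χ² = Σ (O − E)² / E
  tall purple-flowered: (28 − 29)² / 29 = 0.0345
  tall white-flowered: (34 − 29)² / 29 = 0.8621
  dwarf purple-flowered: (26 − 29)² / 29 = 0.3103
  dwarf white-flowered: (28 − 29)² / 29 = 0.0345
χ² = 0.0345 + 0.8621 + 0.3103 + 0.0345 = 1.2414 ≈ 1.241
Degrees of freedom = 4 − 1 = 3; critical value at α = 0.05 is 7.815.
Since 1.241 < 7.815, we fail to reject the null hypothesis — the data are consistent with the 1:1:1:1 ratio.

1.241; consistent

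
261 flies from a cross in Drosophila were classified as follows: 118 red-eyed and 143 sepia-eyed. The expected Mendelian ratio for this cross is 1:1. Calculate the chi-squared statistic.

The 1:1 ratio has 2 parts, so with N = 261 the expected counts are:
  red-eyed: 261 × 1/2 = 130.5
  sepia-eyed: 261 × 1/2 = 130.5
χ² = Σ (O − E)² / E
  red-eyed: (118 − 130.5)² / 130.5 = 1.1973
  sepia-eyed: (143 − 130.5)² / 130.5 = 1.1973
χ² = 1.1973 + 1.1973 = 2.3946 ≈ 2.395

2.395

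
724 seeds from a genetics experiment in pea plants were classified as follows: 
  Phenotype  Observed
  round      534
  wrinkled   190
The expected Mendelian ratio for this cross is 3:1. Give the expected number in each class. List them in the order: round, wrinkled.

The 3:1 ratio has 4 parts, so with N = 724 the expected counts are:
  round: 724 × 3/4 = 543
  wrinkled: 724 × 1/4 = 181

543, 181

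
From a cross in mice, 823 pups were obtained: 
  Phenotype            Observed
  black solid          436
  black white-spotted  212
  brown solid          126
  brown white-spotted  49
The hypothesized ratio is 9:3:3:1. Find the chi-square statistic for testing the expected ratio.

28.443

Total ratio parts = 16. Expected numbers out of 823:
  black solid: 823 × 9/16 = 462.9375
  black white-spotted: 823 × 3/16 = 154.3125
  brown solid: 823 × 3/16 = 154.3125
  brown white-spotted: 823 × 1/16 = 51.4375
χ² = Σ (O − E)² / E
  black solid: (436 − 462.9375)² / 462.9375 = 1.5674
  black white-spotted: (212 − 154.3125)² / 154.3125 = 21.5656
  brown solid: (126 − 154.3125)² / 154.3125 = 5.1946
  brown white-spotted: (49 − 51.4375)² / 51.4375 = 0.1155
χ² = 1.5674 + 21.5656 + 5.1946 + 0.1155 = 28.4431 ≈ 28.443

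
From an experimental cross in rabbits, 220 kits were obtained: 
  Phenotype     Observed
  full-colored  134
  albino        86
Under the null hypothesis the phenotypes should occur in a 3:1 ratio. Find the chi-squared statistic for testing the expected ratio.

23.297

Expected counts for N = 220 under a 3:1 ratio (total parts = 4):
  full-colored: 220 × 3/4 = 165
  albino: 220 × 1/4 = 55
χ² = Σ (O − E)² / E
  full-colored: (134 − 165)² / 165 = 5.8242
  albino: (86 − 55)² / 55 = 17.4727
χ² = 5.8242 + 17.4727 = 23.2969 ≈ 23.297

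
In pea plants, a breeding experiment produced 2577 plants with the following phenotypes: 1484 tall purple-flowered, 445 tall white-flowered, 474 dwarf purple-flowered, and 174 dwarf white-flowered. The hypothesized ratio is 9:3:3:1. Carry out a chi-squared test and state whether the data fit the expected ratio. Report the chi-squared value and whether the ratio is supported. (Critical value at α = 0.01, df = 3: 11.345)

5.050; consistent

Under the 9:3:3:1 hypothesis (Σ ratio = 16, N = 2577):
  tall purple-flowered: 2577 × 9/16 = 1449.5625
  tall white-flowered: 2577 × 3/16 = 483.1875
  dwarf purple-flowered: 2577 × 3/16 = 483.1875
  dwarf white-flowered: 2577 × 1/16 = 161.0625
χ² = Σ (O − E)² / E
  tall purple-flowered: (1484 − 1449.5625)² / 1449.5625 = 0.8181
  tall white-flowered: (445 − 483.1875)² / 483.1875 = 3.0181
  dwarf purple-flowered: (474 − 483.1875)² / 483.1875 = 0.1747
  dwarf white-flowered: (174 − 161.0625)² / 161.0625 = 1.0392
χ² = 0.8181 + 3.0181 + 0.1747 + 1.0392 = 5.0501 ≈ 5.050
Degrees of freedom = 4 − 1 = 3; critical value at α = 0.01 is 11.345.
Since 5.050 < 11.345, we fail to reject the null hypothesis — the data are consistent with the 9:3:3:1 ratio.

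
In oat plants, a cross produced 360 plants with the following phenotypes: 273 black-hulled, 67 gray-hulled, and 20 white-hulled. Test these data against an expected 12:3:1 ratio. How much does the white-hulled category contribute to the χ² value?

0.278

The 12:3:1 ratio has 16 parts, so with N = 360 the expected counts are:
  black-hulled: 360 × 12/16 = 270
  gray-hulled: 360 × 3/16 = 67.5
  white-hulled: 360 × 1/16 = 22.5
Contribution of white-hulled: (20 − 22.5)² / 22.5 = 0.2778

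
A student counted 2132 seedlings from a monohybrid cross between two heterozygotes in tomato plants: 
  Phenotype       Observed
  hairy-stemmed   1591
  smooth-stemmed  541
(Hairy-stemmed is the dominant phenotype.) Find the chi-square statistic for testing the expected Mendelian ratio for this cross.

0.160

For a monohybrid cross between heterozygotes with complete dominance, the expected phenotypic ratio is 3:1.
Total ratio parts = 4. Expected numbers out of 2132:
  hairy-stemmed: 2132 × 3/4 = 1599
  smooth-stemmed: 2132 × 1/4 = 533
χ² = Σ (O − E)² / E
  hairy-stemmed: (1591 − 1599)² / 1599 = 0.0400
  smooth-stemmed: (541 − 533)² / 533 = 0.1201
χ² = 0.0400 + 0.1201 = 0.1601 ≈ 0.160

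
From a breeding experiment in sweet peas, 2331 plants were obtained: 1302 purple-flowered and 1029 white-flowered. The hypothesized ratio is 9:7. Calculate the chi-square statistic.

The 9:7 ratio has 16 parts, so with N = 2331 the expected counts are:
  purple-flowered: 2331 × 9/16 = 1311.1875
  white-flowered: 2331 × 7/16 = 1019.8125
χ² = Σ (O − E)² / E
  purple-flowered: (1302 − 1311.1875)² / 1311.1875 = 0.0644
  white-flowered: (1029 − 1019.8125)² / 1019.8125 = 0.0828
χ² = 0.0644 + 0.0828 = 0.1472 ≈ 0.147

0.147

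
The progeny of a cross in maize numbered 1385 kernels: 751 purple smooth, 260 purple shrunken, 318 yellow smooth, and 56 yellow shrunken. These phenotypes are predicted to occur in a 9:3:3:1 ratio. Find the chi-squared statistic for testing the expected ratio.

Expected counts for N = 1385 under a 9:3:3:1 ratio (total parts = 16):
  purple smooth: 1385 × 9/16 = 779.0625
  purple shrunken: 1385 × 3/16 = 259.6875
  yellow smooth: 1385 × 3/16 = 259.6875
  yellow shrunken: 1385 × 1/16 = 86.5625
χ² = Σ (O − E)² / E
  purple smooth: (751 − 779.0625)² / 779.0625 = 1.0108
  purple shrunken: (260 − 259.6875)² / 259.6875 = 0.0004
  yellow smooth: (318 − 259.6875)² / 259.6875 = 13.0940
  yellow shrunken: (56 − 86.5625)² / 86.5625 = 10.7907
χ² = 1.0108 + 0.0004 + 13.0940 + 10.7907 = 24.8959 ≈ 24.896

24.896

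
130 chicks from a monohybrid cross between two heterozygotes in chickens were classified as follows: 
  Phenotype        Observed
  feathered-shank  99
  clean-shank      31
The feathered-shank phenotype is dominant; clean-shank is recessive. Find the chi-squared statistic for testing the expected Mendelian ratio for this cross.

For a monohybrid cross between heterozygotes with complete dominance, the expected phenotypic ratio is 3:1.
Total ratio parts = 4. Expected numbers out of 130:
  feathered-shank: 130 × 3/4 = 97.5
  clean-shank: 130 × 1/4 = 32.5
χ² = Σ (O − E)² / E
  feathered-shank: (99 − 97.5)² / 97.5 = 0.0231
  clean-shank: (31 − 32.5)² / 32.5 = 0.0692
χ² = 0.0231 + 0.0692 = 0.0923 ≈ 0.092

0.092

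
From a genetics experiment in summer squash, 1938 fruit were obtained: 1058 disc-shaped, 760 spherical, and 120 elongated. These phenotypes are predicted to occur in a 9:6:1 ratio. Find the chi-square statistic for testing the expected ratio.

Under the 9:6:1 hypothesis (Σ ratio = 16, N = 1938):
  disc-shaped: 1938 × 9/16 = 1090.125
  spherical: 1938 × 6/16 = 726.75
  elongated: 1938 × 1/16 = 121.125
χ² = Σ (O − E)² / E
  disc-shaped: (1058 − 1090.125)² / 1090.125 = 0.9467
  spherical: (760 − 726.75)² / 726.75 = 1.5212
  elongated: (120 − 121.125)² / 121.125 = 0.0104
χ² = 0.9467 + 1.5212 + 0.0104 = 2.4783 ≈ 2.478

2.478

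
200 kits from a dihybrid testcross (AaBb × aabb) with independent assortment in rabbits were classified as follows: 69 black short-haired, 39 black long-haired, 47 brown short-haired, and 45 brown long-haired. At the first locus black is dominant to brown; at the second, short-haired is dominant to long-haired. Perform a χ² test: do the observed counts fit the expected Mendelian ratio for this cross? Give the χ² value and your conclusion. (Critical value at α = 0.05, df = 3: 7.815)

10.320; not consistent

A dihybrid testcross with independent assortment gives a 1:1:1:1 ratio.
Expected counts for N = 200 under a 1:1:1:1 ratio (total parts = 4):
  black short-haired: 200 × 1/4 = 50
  black long-haired: 200 × 1/4 = 50
  brown short-haired: 200 × 1/4 = 50
  brown long-haired: 200 × 1/4 = 50
χ² = Σ (O − E)² / E
  black short-haired: (69 − 50)² / 50 = 7.2200
  black long-haired: (39 − 50)² / 50 = 2.4200
  brown short-haired: (47 − 50)² / 50 = 0.1800
  brown long-haired: (45 − 50)² / 50 = 0.5000
χ² = 7.2200 + 2.4200 + 0.1800 + 0.5000 = 10.320
Degrees of freedom = 4 − 1 = 3; critical value at α = 0.05 is 7.815.
Since 10.320 > 7.815, we reject the null hypothesis — the data do not fit the 1:1:1:1 ratio.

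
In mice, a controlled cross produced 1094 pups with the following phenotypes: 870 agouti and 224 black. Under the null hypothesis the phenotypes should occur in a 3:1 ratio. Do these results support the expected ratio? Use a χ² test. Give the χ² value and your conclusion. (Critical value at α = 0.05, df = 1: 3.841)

11.945; not consistent

Total ratio parts = 4. Expected numbers out of 1094:
  agouti: 1094 × 3/4 = 820.5
  black: 1094 × 1/4 = 273.5
χ² = Σ (O − E)² / E
  agouti: (870 − 820.5)² / 820.5 = 2.9863
  black: (224 − 273.5)² / 273.5 = 8.9589
χ² = 2.9863 + 8.9589 = 11.9452 ≈ 11.945
Degrees of freedom = 2 − 1 = 1; critical value at α = 0.05 is 3.841.
Since 11.945 > 3.841, we reject the null hypothesis — the data do not fit the 3:1 ratio.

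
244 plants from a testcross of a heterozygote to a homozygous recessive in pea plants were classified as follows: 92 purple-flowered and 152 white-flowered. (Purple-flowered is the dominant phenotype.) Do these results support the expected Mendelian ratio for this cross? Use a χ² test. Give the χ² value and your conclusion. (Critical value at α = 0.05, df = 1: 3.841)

14.754; not consistent

A testcross of a heterozygote (Aa × aa) gives a 1:1 phenotypic ratio.
Expected counts for N = 244 under a 1:1 ratio (total parts = 2):
  purple-flowered: 244 × 1/2 = 122
  white-flowered: 244 × 1/2 = 122
χ² = Σ (O − E)² / E
  purple-flowered: (92 − 122)² / 122 = 7.3770
  white-flowered: (152 − 122)² / 122 = 7.3770
χ² = 7.3770 + 7.3770 = 14.754
Degrees of freedom = 2 − 1 = 1; critical value at α = 0.05 is 3.841.
Since 14.754 > 3.841, we reject the null hypothesis — the data do not fit the 1:1 ratio.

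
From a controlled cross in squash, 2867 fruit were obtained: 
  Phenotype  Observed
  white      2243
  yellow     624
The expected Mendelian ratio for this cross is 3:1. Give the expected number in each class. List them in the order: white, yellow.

2150.25, 716.75

Under the 3:1 hypothesis (Σ ratio = 4, N = 2867):
  white: 2867 × 3/4 = 2150.25
  yellow: 2867 × 1/4 = 716.75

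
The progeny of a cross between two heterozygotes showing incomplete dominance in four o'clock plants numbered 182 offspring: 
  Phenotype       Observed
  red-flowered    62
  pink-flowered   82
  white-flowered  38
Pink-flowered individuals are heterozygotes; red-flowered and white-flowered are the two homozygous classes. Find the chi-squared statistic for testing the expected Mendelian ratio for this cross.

8.110

With incomplete dominance, a heterozygote × heterozygote cross gives a 1:2:1 phenotypic ratio.
Total ratio parts = 4. Expected numbers out of 182:
  red-flowered: 182 × 1/4 = 45.5
  pink-flowered: 182 × 2/4 = 91
  white-flowered: 182 × 1/4 = 45.5
χ² = Σ (O − E)² / E
  red-flowered: (62 − 45.5)² / 45.5 = 5.9835
  pink-flowered: (82 − 91)² / 91 = 0.8901
  white-flowered: (38 − 45.5)² / 45.5 = 1.2363
χ² = 5.9835 + 0.8901 + 1.2363 = 8.1099 ≈ 8.110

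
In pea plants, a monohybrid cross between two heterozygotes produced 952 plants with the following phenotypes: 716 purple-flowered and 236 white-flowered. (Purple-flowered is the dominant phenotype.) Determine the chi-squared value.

0.022

For a monohybrid cross between heterozygotes with complete dominance, the expected phenotypic ratio is 3:1.
Total ratio parts = 4. Expected numbers out of 952:
  purple-flowered: 952 × 3/4 = 714
  white-flowered: 952 × 1/4 = 238
χ² = Σ (O − E)² / E
  purple-flowered: (716 − 714)² / 714 = 0.0056
  white-flowered: (236 − 238)² / 238 = 0.0168
χ² = 0.0056 + 0.0168 = 0.0224 ≈ 0.022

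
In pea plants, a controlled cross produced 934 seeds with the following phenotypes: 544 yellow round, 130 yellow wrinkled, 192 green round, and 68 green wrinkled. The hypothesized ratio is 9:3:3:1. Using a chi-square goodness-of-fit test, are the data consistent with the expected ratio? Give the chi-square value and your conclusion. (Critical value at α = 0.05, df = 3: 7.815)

Under the 9:3:3:1 hypothesis (Σ ratio = 16, N = 934):
  yellow round: 934 × 9/16 = 525.375
  yellow wrinkled: 934 × 3/16 = 175.125
  green round: 934 × 3/16 = 175.125
  green wrinkled: 934 × 1/16 = 58.375
χ² = Σ (O − E)² / E
  yellow round: (544 − 525.375)² / 525.375 = 0.6603
  yellow wrinkled: (130 − 175.125)² / 175.125 = 11.6275
  green round: (192 − 175.125)² / 175.125 = 1.6261
  green wrinkled: (68 − 58.375)² / 58.375 = 1.5870
χ² = 0.6603 + 11.6275 + 1.6261 + 1.5870 = 15.5009 ≈ 15.501
Degrees of freedom = 4 − 1 = 3; critical value at α = 0.05 is 7.815.
Since 15.501 > 7.815, we reject the null hypothesis — the data do not fit the 9:3:3:1 ratio.

15.501; not consistent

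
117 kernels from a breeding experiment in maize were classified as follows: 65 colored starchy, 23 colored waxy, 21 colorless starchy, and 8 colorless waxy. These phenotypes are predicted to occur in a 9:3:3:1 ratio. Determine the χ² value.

Total ratio parts = 16. Expected numbers out of 117:
  colored starchy: 117 × 9/16 = 65.8125
  colored waxy: 117 × 3/16 = 21.9375
  colorless starchy: 117 × 3/16 = 21.9375
  colorless waxy: 117 × 1/16 = 7.3125
χ² = Σ (O − E)² / E
  colored starchy: (65 − 65.8125)² / 65.8125 = 0.0100
  colored waxy: (23 − 21.9375)² / 21.9375 = 0.0515
  colorless starchy: (21 − 21.9375)² / 21.9375 = 0.0401
  colorless waxy: (8 − 7.3125)² / 7.3125 = 0.0646
χ² = 0.0100 + 0.0515 + 0.0401 + 0.0646 = 0.1662 ≈ 0.166

0.166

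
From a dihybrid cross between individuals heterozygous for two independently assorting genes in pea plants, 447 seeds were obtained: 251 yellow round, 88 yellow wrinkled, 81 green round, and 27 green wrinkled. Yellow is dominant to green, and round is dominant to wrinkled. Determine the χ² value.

0.336

A dihybrid F₂ with independent assortment and complete dominance at both loci gives a 9:3:3:1 phenotypic ratio.
Expected counts for N = 447 under a 9:3:3:1 ratio (total parts = 16):
  yellow round: 447 × 9/16 = 251.4375
  yellow wrinkled: 447 × 3/16 = 83.8125
  green round: 447 × 3/16 = 83.8125
  green wrinkled: 447 × 1/16 = 27.9375
χ² = Σ (O − E)² / E
  yellow round: (251 − 251.4375)² / 251.4375 = 0.0008
  yellow wrinkled: (88 − 83.8125)² / 83.8125 = 0.2092
  green round: (81 − 83.8125)² / 83.8125 = 0.0944
  green wrinkled: (27 − 27.9375)² / 27.9375 = 0.0315
χ² = 0.0008 + 0.2092 + 0.0944 + 0.0315 = 0.3359 ≈ 0.336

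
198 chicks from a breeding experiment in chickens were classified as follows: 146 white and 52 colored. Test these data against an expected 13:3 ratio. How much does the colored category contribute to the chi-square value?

5.960

The 13:3 ratio has 16 parts, so with N = 198 the expected counts are:
  white: 198 × 13/16 = 160.875
  colored: 198 × 3/16 = 37.125
Contribution of colored: (52 − 37.125)² / 37.125 = 5.9600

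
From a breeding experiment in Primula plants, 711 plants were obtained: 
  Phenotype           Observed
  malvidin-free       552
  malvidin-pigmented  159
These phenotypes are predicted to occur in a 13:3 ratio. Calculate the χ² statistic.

6.092

Expected counts for N = 711 under a 13:3 ratio (total parts = 16):
  malvidin-free: 711 × 13/16 = 577.6875
  malvidin-pigmented: 711 × 3/16 = 133.3125
χ² = Σ (O − E)² / E
  malvidin-free: (552 − 577.6875)² / 577.6875 = 1.1422
  malvidin-pigmented: (159 − 133.3125)² / 133.3125 = 4.9496
χ² = 1.1422 + 4.9496 = 6.0918 ≈ 6.092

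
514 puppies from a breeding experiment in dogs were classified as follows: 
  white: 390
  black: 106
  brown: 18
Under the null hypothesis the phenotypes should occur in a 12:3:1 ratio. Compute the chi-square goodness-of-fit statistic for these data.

Under the 12:3:1 hypothesis (Σ ratio = 16, N = 514):
  white: 514 × 12/16 = 385.5
  black: 514 × 3/16 = 96.375
  brown: 514 × 1/16 = 32.125
χ² = Σ (O − E)² / E
  white: (390 − 385.5)² / 385.5 = 0.0525
  black: (106 − 96.375)² / 96.375 = 0.9613
  brown: (18 − 32.125)² / 32.125 = 6.2106
χ² = 0.0525 + 0.9613 + 6.2106 = 7.2244 ≈ 7.224

7.224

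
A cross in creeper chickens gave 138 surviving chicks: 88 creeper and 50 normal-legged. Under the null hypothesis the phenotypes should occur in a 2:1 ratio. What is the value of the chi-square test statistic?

Expected counts for N = 138 under a 2:1 ratio (total parts = 3):
  creeper: 138 × 2/3 = 92
  normal-legged: 138 × 1/3 = 46
χ² = Σ (O − E)² / E
  creeper: (88 − 92)² / 92 = 0.1739
  normal-legged: (50 − 46)² / 46 = 0.3478
χ² = 0.1739 + 0.3478 = 0.5217 ≈ 0.522

0.522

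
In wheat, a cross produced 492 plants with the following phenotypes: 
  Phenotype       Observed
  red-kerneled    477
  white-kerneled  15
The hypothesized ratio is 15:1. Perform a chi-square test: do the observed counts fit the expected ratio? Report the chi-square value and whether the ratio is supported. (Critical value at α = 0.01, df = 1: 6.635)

8.605; not consistent

Total ratio parts = 16. Expected numbers out of 492:
  red-kerneled: 492 × 15/16 = 461.25
  white-kerneled: 492 × 1/16 = 30.75
χ² = Σ (O − E)² / E
  red-kerneled: (477 − 461.25)² / 461.25 = 0.5378
  white-kerneled: (15 − 30.75)² / 30.75 = 8.0671
χ² = 0.5378 + 8.0671 = 8.6049 ≈ 8.605
Degrees of freedom = 2 − 1 = 1; critical value at α = 0.01 is 6.635.
Since 8.605 > 6.635, we reject the null hypothesis — the data do not fit the 15:1 ratio.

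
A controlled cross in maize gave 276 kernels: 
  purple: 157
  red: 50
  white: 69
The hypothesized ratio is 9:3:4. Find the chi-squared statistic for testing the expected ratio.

Under the 9:3:4 hypothesis (Σ ratio = 16, N = 276):
  purple: 276 × 9/16 = 155.25
  red: 276 × 3/16 = 51.75
  white: 276 × 4/16 = 69
χ² = Σ (O − E)² / E
  purple: (157 − 155.25)² / 155.25 = 0.0197
  red: (50 − 51.75)² / 51.75 = 0.0592
  white: (69 − 69)² / 69 = 0.0000
χ² = 0.0197 + 0.0592 + 0.0000 = 0.0789 ≈ 0.079

0.079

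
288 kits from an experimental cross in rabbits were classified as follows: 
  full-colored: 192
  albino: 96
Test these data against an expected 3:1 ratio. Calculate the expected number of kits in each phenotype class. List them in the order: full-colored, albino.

216, 72

Under the 3:1 hypothesis (Σ ratio = 4, N = 288):
  full-colored: 288 × 3/4 = 216
  albino: 288 × 1/4 = 72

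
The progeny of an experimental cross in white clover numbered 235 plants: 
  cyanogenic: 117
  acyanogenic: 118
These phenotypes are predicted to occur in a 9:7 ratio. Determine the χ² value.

3.988

The 9:7 ratio has 16 parts, so with N = 235 the expected counts are:
  cyanogenic: 235 × 9/16 = 132.1875
  acyanogenic: 235 × 7/16 = 102.8125
χ² = Σ (O − E)² / E
  cyanogenic: (117 − 132.1875)² / 132.1875 = 1.7449
  acyanogenic: (118 − 102.8125)² / 102.8125 = 2.2435
χ² = 1.7449 + 2.2435 = 3.9884 ≈ 3.988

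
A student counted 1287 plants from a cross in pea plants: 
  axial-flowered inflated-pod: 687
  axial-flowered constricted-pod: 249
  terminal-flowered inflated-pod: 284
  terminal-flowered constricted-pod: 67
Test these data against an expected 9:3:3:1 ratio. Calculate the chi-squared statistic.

Total ratio parts = 16. Expected numbers out of 1287:
  axial-flowered inflated-pod: 1287 × 9/16 = 723.9375
  axial-flowered constricted-pod: 1287 × 3/16 = 241.3125
  terminal-flowered inflated-pod: 1287 × 3/16 = 241.3125
  terminal-flowered constricted-pod: 1287 × 1/16 = 80.4375
χ² = Σ (O − E)² / E
  axial-flowered inflated-pod: (687 − 723.9375)² / 723.9375 = 1.8847
  axial-flowered constricted-pod: (249 − 241.3125)² / 241.3125 = 0.2449
  terminal-flowered inflated-pod: (284 − 241.3125)² / 241.3125 = 7.5513
  terminal-flowered constricted-pod: (67 − 80.4375)² / 80.4375 = 2.2448
χ² = 1.8847 + 0.2449 + 7.5513 + 2.2448 = 11.9257 ≈ 11.926

11.926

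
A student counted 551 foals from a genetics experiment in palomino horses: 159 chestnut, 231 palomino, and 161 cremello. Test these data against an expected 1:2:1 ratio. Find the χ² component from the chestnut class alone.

3.278

The 1:2:1 ratio has 4 parts, so with N = 551 the expected counts are:
  chestnut: 551 × 1/4 = 137.75
  palomino: 551 × 2/4 = 275.5
  cremello: 551 × 1/4 = 137.75
Contribution of chestnut: (159 − 137.75)² / 137.75 = 3.2781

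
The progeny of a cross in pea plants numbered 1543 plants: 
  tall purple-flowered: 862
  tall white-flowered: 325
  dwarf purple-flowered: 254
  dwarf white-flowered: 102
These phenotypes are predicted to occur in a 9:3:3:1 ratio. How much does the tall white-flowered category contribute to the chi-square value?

4.402

Under the 9:3:3:1 hypothesis (Σ ratio = 16, N = 1543):
  tall purple-flowered: 1543 × 9/16 = 867.9375
  tall white-flowered: 1543 × 3/16 = 289.3125
  dwarf purple-flowered: 1543 × 3/16 = 289.3125
  dwarf white-flowered: 1543 × 1/16 = 96.4375
Contribution of tall white-flowered: (325 − 289.3125)² / 289.3125 = 4.4022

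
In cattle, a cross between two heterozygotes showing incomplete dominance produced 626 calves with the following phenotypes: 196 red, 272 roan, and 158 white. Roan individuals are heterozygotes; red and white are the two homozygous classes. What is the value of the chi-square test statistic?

15.355

With incomplete dominance, a heterozygote × heterozygote cross gives a 1:2:1 phenotypic ratio.
Expected counts for N = 626 under a 1:2:1 ratio (total parts = 4):
  red: 626 × 1/4 = 156.5
  roan: 626 × 2/4 = 313
  white: 626 × 1/4 = 156.5
χ² = Σ (O − E)² / E
  red: (196 − 156.5)² / 156.5 = 9.9696
  roan: (272 − 313)² / 313 = 5.3706
  white: (158 − 156.5)² / 156.5 = 0.0144
χ² = 9.9696 + 5.3706 + 0.0144 = 15.3546 ≈ 15.355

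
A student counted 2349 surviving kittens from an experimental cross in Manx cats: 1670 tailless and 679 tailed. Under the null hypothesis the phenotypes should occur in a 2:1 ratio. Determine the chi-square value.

Total ratio parts = 3. Expected numbers out of 2349:
  tailless: 2349 × 2/3 = 1566
  tailed: 2349 × 1/3 = 783
χ² = Σ (O − E)² / E
  tailless: (1670 − 1566)² / 1566 = 6.9068
  tailed: (679 − 783)² / 783 = 13.8135
χ² = 6.9068 + 13.8135 = 20.7203 ≈ 20.720

20.720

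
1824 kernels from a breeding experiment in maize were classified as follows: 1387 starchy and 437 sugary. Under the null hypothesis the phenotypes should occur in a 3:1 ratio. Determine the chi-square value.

Total ratio parts = 4. Expected numbers out of 1824:
  starchy: 1824 × 3/4 = 1368
  sugary: 1824 × 1/4 = 456
χ² = Σ (O − E)² / E
  starchy: (1387 − 1368)² / 1368 = 0.2639
  sugary: (437 − 456)² / 456 = 0.7917
χ² = 0.2639 + 0.7917 = 1.0556 ≈ 1.056

1.056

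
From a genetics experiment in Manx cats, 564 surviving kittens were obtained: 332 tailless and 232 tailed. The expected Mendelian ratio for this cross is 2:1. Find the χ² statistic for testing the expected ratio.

15.447

Total ratio parts = 3. Expected numbers out of 564:
  tailless: 564 × 2/3 = 376
  tailed: 564 × 1/3 = 188
χ² = Σ (O − E)² / E
  tailless: (332 − 376)² / 376 = 5.1489
  tailed: (232 − 188)² / 188 = 10.2979
χ² = 5.1489 + 10.2979 = 15.4468 ≈ 15.447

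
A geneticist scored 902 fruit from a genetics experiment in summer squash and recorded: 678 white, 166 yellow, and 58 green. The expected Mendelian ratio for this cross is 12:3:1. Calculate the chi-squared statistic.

Expected counts for N = 902 under a 12:3:1 ratio (total parts = 16):
  white: 902 × 12/16 = 676.5
  yellow: 902 × 3/16 = 169.125
  green: 902 × 1/16 = 56.375
χ² = Σ (O − E)² / E
  white: (678 − 676.5)² / 676.5 = 0.0033
  yellow: (166 − 169.125)² / 169.125 = 0.0577
  green: (58 − 56.375)² / 56.375 = 0.0468
χ² = 0.0033 + 0.0577 + 0.0468 = 0.1078 ≈ 0.108

0.108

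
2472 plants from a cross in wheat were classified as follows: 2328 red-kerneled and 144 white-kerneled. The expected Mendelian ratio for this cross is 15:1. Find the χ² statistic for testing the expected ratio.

0.761

Expected counts for N = 2472 under a 15:1 ratio (total parts = 16):
  red-kerneled: 2472 × 15/16 = 2317.5
  white-kerneled: 2472 × 1/16 = 154.5
χ² = Σ (O − E)² / E
  red-kerneled: (2328 − 2317.5)² / 2317.5 = 0.0476
  white-kerneled: (144 − 154.5)² / 154.5 = 0.7136
χ² = 0.0476 + 0.7136 = 0.7612 ≈ 0.761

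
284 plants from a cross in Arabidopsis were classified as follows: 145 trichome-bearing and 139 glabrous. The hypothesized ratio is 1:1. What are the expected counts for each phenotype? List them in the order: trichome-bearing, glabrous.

Under the 1:1 hypothesis (Σ ratio = 2, N = 284):
  trichome-bearing: 284 × 1/2 = 142
  glabrous: 284 × 1/2 = 142

142, 142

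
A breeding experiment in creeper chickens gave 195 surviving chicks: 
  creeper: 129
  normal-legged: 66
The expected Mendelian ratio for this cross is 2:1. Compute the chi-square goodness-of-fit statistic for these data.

0.023

Under the 2:1 hypothesis (Σ ratio = 3, N = 195):
  creeper: 195 × 2/3 = 130
  normal-legged: 195 × 1/3 = 65
χ² = Σ (O − E)² / E
  creeper: (129 − 130)² / 130 = 0.0077
  normal-legged: (66 − 65)² / 65 = 0.0154
χ² = 0.0077 + 0.0154 = 0.0231 ≈ 0.023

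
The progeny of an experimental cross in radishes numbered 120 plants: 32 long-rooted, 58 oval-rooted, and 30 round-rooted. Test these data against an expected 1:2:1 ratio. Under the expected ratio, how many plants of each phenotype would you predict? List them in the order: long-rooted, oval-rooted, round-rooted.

30, 60, 30

The 1:2:1 ratio has 4 parts, so with N = 120 the expected counts are:
  long-rooted: 120 × 1/4 = 30
  oval-rooted: 120 × 2/4 = 60
  round-rooted: 120 × 1/4 = 30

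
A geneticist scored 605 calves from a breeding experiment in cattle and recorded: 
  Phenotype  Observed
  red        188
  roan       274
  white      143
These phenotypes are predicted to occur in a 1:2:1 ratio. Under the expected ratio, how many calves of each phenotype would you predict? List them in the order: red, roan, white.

Under the 1:2:1 hypothesis (Σ ratio = 4, N = 605):
  red: 605 × 1/4 = 151.25
  roan: 605 × 2/4 = 302.5
  white: 605 × 1/4 = 151.25

151.25, 302.5, 151.25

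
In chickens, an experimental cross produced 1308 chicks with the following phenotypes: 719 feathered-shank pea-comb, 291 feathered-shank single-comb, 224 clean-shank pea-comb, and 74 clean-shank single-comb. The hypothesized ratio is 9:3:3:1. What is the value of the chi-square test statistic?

The 9:3:3:1 ratio has 16 parts, so with N = 1308 the expected counts are:
  feathered-shank pea-comb: 1308 × 9/16 = 735.75
  feathered-shank single-comb: 1308 × 3/16 = 245.25
  clean-shank pea-comb: 1308 × 3/16 = 245.25
  clean-shank single-comb: 1308 × 1/16 = 81.75
χ² = Σ (O − E)² / E
  feathered-shank pea-comb: (719 − 735.75)² / 735.75 = 0.3813
  feathered-shank single-comb: (291 − 245.25)² / 245.25 = 8.5344
  clean-shank pea-comb: (224 − 245.25)² / 245.25 = 1.8412
  clean-shank single-comb: (74 − 81.75)² / 81.75 = 0.7347
χ² = 0.3813 + 8.5344 + 1.8412 + 0.7347 = 11.4916 ≈ 11.492

11.492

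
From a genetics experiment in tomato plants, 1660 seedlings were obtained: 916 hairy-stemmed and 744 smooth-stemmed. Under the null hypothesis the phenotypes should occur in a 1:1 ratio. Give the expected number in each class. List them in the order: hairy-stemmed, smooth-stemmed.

830, 830

The 1:1 ratio has 2 parts, so with N = 1660 the expected counts are:
  hairy-stemmed: 1660 × 1/2 = 830
  smooth-stemmed: 1660 × 1/2 = 830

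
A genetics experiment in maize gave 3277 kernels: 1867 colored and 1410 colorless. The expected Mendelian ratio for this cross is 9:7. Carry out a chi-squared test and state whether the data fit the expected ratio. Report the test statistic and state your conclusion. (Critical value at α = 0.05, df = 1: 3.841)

Expected counts for N = 3277 under a 9:7 ratio (total parts = 16):
  colored: 3277 × 9/16 = 1843.3125
  colorless: 3277 × 7/16 = 1433.6875
χ² = Σ (O − E)² / E
  colored: (1867 − 1843.3125)² / 1843.3125 = 0.3044
  colorless: (1410 − 1433.6875)² / 1433.6875 = 0.3914
χ² = 0.3044 + 0.3914 = 0.6958 ≈ 0.696
Degrees of freedom = 2 − 1 = 1; critical value at α = 0.05 is 3.841.
Since 0.696 < 3.841, we fail to reject the null hypothesis — the data are consistent with the 9:7 ratio.

0.696; consistent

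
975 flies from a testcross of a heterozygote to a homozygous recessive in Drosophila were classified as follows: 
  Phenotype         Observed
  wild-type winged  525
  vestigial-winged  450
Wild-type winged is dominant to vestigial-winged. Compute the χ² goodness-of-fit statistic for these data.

5.769

A testcross of a heterozygote (Aa × aa) gives a 1:1 phenotypic ratio.
Total ratio parts = 2. Expected numbers out of 975:
  wild-type winged: 975 × 1/2 = 487.5
  vestigial-winged: 975 × 1/2 = 487.5
χ² = Σ (O − E)² / E
  wild-type winged: (525 − 487.5)² / 487.5 = 2.8846
  vestigial-winged: (450 − 487.5)² / 487.5 = 2.8846
χ² = 2.8846 + 2.8846 = 5.7692 ≈ 5.769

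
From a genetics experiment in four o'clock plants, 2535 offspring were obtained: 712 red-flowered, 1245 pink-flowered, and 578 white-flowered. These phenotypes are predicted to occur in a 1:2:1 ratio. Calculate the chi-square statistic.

14.965

Under the 1:2:1 hypothesis (Σ ratio = 4, N = 2535):
  red-flowered: 2535 × 1/4 = 633.75
  pink-flowered: 2535 × 2/4 = 1267.5
  white-flowered: 2535 × 1/4 = 633.75
χ² = Σ (O − E)² / E
  red-flowered: (712 − 633.75)² / 633.75 = 9.6616
  pink-flowered: (1245 − 1267.5)² / 1267.5 = 0.3994
  white-flowered: (578 − 633.75)² / 633.75 = 4.9042
χ² = 9.6616 + 0.3994 + 4.9042 = 14.9652 ≈ 14.965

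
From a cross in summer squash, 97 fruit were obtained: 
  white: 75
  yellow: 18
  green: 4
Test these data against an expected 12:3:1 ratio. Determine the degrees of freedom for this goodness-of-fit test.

2

A goodness-of-fit test with 3 phenotype classes has df = 3 − 1 = 2.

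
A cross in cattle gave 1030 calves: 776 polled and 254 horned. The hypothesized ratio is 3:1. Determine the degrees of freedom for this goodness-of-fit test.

A goodness-of-fit test with 2 phenotype classes has df = 2 − 1 = 1.

1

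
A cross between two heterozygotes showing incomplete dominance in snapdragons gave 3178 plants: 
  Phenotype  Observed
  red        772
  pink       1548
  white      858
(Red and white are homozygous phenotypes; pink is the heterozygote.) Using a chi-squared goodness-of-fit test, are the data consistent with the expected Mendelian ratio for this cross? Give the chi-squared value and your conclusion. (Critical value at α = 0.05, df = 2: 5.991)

6.770; not consistent

With incomplete dominance, a heterozygote × heterozygote cross gives a 1:2:1 phenotypic ratio.
Expected counts for N = 3178 under a 1:2:1 ratio (total parts = 4):
  red: 3178 × 1/4 = 794.5
  pink: 3178 × 2/4 = 1589
  white: 3178 × 1/4 = 794.5
χ² = Σ (O − E)² / E
  red: (772 − 794.5)² / 794.5 = 0.6372
  pink: (1548 − 1589)² / 1589 = 1.0579
  white: (858 − 794.5)² / 794.5 = 5.0752
χ² = 0.6372 + 1.0579 + 5.0752 = 6.7703 ≈ 6.770
Degrees of freedom = 3 − 1 = 2; critical value at α = 0.05 is 5.991.
Since 6.770 > 5.991, we reject the null hypothesis — the data do not fit the 1:2:1 ratio.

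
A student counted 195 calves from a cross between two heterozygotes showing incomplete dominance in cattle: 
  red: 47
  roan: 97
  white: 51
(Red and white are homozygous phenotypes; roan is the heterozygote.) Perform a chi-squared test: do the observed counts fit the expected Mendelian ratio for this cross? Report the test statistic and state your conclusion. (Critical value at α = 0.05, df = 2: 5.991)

With incomplete dominance, a heterozygote × heterozygote cross gives a 1:2:1 phenotypic ratio.
Total ratio parts = 4. Expected numbers out of 195:
  red: 195 × 1/4 = 48.75
  roan: 195 × 2/4 = 97.5
  white: 195 × 1/4 = 48.75
χ² = Σ (O − E)² / E
  red: (47 − 48.75)² / 48.75 = 0.0628
  roan: (97 − 97.5)² / 97.5 = 0.0026
  white: (51 − 48.75)² / 48.75 = 0.1038
χ² = 0.0628 + 0.0026 + 0.1038 = 0.1692 ≈ 0.169
Degrees of freedom = 3 − 1 = 2; critical value at α = 0.05 is 5.991.
Since 0.169 < 5.991, we fail to reject the null hypothesis — the data are consistent with the 1:2:1 ratio.

0.169; consistent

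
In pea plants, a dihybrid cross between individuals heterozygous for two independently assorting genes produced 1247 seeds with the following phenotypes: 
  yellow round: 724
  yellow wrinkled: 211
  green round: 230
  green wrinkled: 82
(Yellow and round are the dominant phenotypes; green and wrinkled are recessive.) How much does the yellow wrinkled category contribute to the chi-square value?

A dihybrid F₂ with independent assortment and complete dominance at both loci gives a 9:3:3:1 phenotypic ratio.
The 9:3:3:1 ratio has 16 parts, so with N = 1247 the expected counts are:
  yellow round: 1247 × 9/16 = 701.4375
  yellow wrinkled: 1247 × 3/16 = 233.8125
  green round: 1247 × 3/16 = 233.8125
  green wrinkled: 1247 × 1/16 = 77.9375
Contribution of yellow wrinkled: (211 − 233.8125)² / 233.8125 = 2.2258

2.226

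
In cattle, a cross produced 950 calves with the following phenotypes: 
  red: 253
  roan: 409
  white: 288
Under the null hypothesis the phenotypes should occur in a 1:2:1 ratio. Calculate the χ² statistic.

20.920

The 1:2:1 ratio has 4 parts, so with N = 950 the expected counts are:
  red: 950 × 1/4 = 237.5
  roan: 950 × 2/4 = 475
  white: 950 × 1/4 = 237.5
χ² = Σ (O − E)² / E
  red: (253 − 237.5)² / 237.5 = 1.0116
  roan: (409 − 475)² / 475 = 9.1705
  white: (288 − 237.5)² / 237.5 = 10.7379
χ² = 1.0116 + 9.1705 + 10.7379 = 20.920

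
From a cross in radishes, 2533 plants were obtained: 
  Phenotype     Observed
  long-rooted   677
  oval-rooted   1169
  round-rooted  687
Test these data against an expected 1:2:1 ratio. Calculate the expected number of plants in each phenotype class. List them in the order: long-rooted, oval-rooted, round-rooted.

Total ratio parts = 4. Expected numbers out of 2533:
  long-rooted: 2533 × 1/4 = 633.25
  oval-rooted: 2533 × 2/4 = 1266.5
  round-rooted: 2533 × 1/4 = 633.25

633.25, 1266.5, 633.25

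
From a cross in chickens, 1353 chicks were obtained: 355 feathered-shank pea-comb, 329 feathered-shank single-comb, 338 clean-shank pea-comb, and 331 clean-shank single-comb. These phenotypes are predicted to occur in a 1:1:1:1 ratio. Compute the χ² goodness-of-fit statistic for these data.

1.238

Expected counts for N = 1353 under a 1:1:1:1 ratio (total parts = 4):
  feathered-shank pea-comb: 1353 × 1/4 = 338.25
  feathered-shank single-comb: 1353 × 1/4 = 338.25
  clean-shank pea-comb: 1353 × 1/4 = 338.25
  clean-shank single-comb: 1353 × 1/4 = 338.25
χ² = Σ (O − E)² / E
  feathered-shank pea-comb: (355 − 338.25)² / 338.25 = 0.8295
  feathered-shank single-comb: (329 − 338.25)² / 338.25 = 0.2530
  clean-shank pea-comb: (338 − 338.25)² / 338.25 = 0.0002
  clean-shank single-comb: (331 − 338.25)² / 338.25 = 0.1554
χ² = 0.8295 + 0.2530 + 0.0002 + 0.1554 = 1.2381 ≈ 1.238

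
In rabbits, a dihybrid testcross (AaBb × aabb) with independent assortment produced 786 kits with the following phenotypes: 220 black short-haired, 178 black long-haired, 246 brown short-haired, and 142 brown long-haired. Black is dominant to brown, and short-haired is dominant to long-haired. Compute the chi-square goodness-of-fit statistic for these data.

32.137

A dihybrid testcross with independent assortment gives a 1:1:1:1 ratio.
Expected counts for N = 786 under a 1:1:1:1 ratio (total parts = 4):
  black short-haired: 786 × 1/4 = 196.5
  black long-haired: 786 × 1/4 = 196.5
  brown short-haired: 786 × 1/4 = 196.5
  brown long-haired: 786 × 1/4 = 196.5
χ² = Σ (O − E)² / E
  black short-haired: (220 − 196.5)² / 196.5 = 2.8104
  black long-haired: (178 − 196.5)² / 196.5 = 1.7417
  brown short-haired: (246 − 196.5)² / 196.5 = 12.4695
  brown long-haired: (142 − 196.5)² / 196.5 = 15.1158
χ² = 2.8104 + 1.7417 + 12.4695 + 15.1158 = 32.1374 ≈ 32.137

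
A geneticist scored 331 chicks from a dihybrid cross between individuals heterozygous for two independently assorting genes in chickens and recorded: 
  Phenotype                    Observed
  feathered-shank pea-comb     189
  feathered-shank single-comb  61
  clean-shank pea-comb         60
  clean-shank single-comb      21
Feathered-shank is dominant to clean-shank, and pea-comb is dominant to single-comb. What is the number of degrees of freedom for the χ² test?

3

A dihybrid F₂ with independent assortment and complete dominance at both loci gives a 9:3:3:1 phenotypic ratio.
A goodness-of-fit test with 4 phenotype classes has df = 4 − 1 = 3.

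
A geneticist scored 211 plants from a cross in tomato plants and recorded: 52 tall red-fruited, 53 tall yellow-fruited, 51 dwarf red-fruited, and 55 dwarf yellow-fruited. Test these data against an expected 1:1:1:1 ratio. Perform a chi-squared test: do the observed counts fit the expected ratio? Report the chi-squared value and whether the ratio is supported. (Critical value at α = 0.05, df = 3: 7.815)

0.166; consistent

Expected counts for N = 211 under a 1:1:1:1 ratio (total parts = 4):
  tall red-fruited: 211 × 1/4 = 52.75
  tall yellow-fruited: 211 × 1/4 = 52.75
  dwarf red-fruited: 211 × 1/4 = 52.75
  dwarf yellow-fruited: 211 × 1/4 = 52.75
χ² = Σ (O − E)² / E
  tall red-fruited: (52 − 52.75)² / 52.75 = 0.0107
  tall yellow-fruited: (53 − 52.75)² / 52.75 = 0.0012
  dwarf red-fruited: (51 − 52.75)² / 52.75 = 0.0581
  dwarf yellow-fruited: (55 − 52.75)² / 52.75 = 0.0960
χ² = 0.0107 + 0.0012 + 0.0581 + 0.0960 = 0.166
Degrees of freedom = 4 − 1 = 3; critical value at α = 0.05 is 7.815.
Since 0.166 < 7.815, we fail to reject the null hypothesis — the data are consistent with the 1:1:1:1 ratio.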